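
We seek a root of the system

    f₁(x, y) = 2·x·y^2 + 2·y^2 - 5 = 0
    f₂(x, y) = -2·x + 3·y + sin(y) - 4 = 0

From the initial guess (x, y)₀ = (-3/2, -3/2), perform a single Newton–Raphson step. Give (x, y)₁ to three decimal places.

(-1.360, 0.707)

At (-3/2, -3/2): F = (-7.250, -6.49749).
Jacobian J = [[2·y^2, 4·x·y + 4·y], [-2, cos(y) + 3]].
At the point, J = [[4.500, 3.000], [-2.000, 3.07074]] (det J = 19.81832).
Solving J·Δ = −F gives Δ = (0.140, 2.207).
Then the next iterate is (x, y)₁ = (-1.360, 0.707).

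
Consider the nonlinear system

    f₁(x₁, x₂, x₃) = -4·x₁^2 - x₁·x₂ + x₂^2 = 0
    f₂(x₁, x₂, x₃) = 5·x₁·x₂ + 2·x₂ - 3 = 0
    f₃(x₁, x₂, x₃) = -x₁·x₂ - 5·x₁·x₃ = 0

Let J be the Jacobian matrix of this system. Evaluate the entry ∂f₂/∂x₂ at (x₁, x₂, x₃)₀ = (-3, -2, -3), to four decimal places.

∂f₂/∂x₂ = 5·x₁ + 2.
At (-3, -2, -3) this is -13.0000.

-13.0000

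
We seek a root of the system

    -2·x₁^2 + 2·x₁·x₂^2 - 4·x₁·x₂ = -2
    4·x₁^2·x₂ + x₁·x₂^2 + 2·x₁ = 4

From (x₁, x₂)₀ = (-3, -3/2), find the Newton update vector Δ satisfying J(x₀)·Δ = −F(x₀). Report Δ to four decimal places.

(-0.0769, 1.6410)

At (-3, -3/2): F = (-47.5000, -70.7500).
Jacobian J = [[-4·x₁ + 2·x₂^2 - 4·x₂, 4·x₁·x₂ - 4·x₁], [8·x₁·x₂ + x₂^2 + 2, 4·x₁^2 + 2·x₁·x₂]].
At the point, J = [[22.5000, 30.0000], [40.2500, 45.0000]] (det J = -195.0000).
Solving J·Δ = −F gives Δ = (-0.0769, 1.6410).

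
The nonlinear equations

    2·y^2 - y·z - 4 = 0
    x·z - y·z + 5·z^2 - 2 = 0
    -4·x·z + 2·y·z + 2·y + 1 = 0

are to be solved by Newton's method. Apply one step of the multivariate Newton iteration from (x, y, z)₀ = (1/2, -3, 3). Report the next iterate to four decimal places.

(-0.1325, -1.7524, 1.5714)

At (1/2, -3, 3): F = (23.0000, 53.5000, -29.0000).
Jacobian J = [[0, 4·y - z, -y], [z, -z, x - y + 10·z], [-4·z, 2·z + 2, -4·x + 2·y]].
At the point, J = [[0.0000, -15.0000, 3.0000], [3.0000, -3.0000, 33.5000], [-12.0000, 8.0000, -8.0000]] (det J = 5634.0000).
Solving J·Δ = −F gives Δ = (-0.6325, 1.2476, -1.4286).
Then the next iterate is (x, y, z)₁ = (-0.1325, -1.7524, 1.5714).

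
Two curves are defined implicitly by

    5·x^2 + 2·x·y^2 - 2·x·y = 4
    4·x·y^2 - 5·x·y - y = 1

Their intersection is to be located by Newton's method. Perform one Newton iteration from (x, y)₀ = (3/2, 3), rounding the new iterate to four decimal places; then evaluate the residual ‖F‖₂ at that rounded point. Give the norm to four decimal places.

9.1667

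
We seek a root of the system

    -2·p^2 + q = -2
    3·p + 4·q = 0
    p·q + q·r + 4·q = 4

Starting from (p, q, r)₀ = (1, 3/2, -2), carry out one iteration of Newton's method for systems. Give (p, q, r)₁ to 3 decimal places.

(0.842, -0.632, 2.088)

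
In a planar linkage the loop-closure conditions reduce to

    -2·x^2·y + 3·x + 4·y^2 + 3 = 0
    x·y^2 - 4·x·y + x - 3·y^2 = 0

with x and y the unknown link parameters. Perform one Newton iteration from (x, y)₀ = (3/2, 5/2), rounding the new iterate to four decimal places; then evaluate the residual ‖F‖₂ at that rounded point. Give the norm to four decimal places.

8.3638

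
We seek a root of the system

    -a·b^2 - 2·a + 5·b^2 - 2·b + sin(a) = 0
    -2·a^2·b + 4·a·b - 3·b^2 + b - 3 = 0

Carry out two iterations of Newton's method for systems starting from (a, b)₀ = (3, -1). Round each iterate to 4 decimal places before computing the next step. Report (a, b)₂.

At (3, -1): F = (-1.858880, -1.0000).
Jacobian J = [[-b^2 + cos(a) - 2, -2·a·b + 10·b - 2], [-4·a·b + 4·b, -2·a^2 + 4·a - 6·b + 1]].
At the point, J = [[-3.989992, -6.0000], [8.0000, 1.0000]] (det J = 44.010008).
Solving J·Δ = −F gives Δ = (0.1786, -0.4286).
Then the next iterate is (a, b)₁ = (3.1786, -1.4286).
Round to (3.1786, -1.4286) and repeat: F = (0.180293, 0.152629), J = [[-5.040213, -7.204104], [12.449392, 2.079004]].
Δ = (-0.0186, 0.0380), so (a, b)₂ = (3.1600, -1.3906).

(3.1600, -1.3906)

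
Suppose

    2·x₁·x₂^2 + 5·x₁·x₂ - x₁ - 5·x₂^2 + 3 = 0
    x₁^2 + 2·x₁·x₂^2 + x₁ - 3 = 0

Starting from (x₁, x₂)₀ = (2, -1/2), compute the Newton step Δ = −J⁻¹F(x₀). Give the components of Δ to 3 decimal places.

(-0.557, 0.235)

At (2, -1/2): F = (-4.250, 4.000).
Jacobian J = [[2·x₂^2 + 5·x₂ - 1, 4·x₁·x₂ + 5·x₁ - 10·x₂], [2·x₁ + 2·x₂^2 + 1, 4·x₁·x₂]].
At the point, J = [[-3.000, 11.000], [5.500, -4.000]] (det J = -48.500).
Solving J·Δ = −F gives Δ = (-0.557, 0.235).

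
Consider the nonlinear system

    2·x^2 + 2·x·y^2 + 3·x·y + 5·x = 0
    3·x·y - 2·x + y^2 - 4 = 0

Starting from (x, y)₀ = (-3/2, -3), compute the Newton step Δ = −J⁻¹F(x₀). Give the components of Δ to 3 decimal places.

(1.814, 0.147)

At (-3/2, -3): F = (-16.500, 21.500).
Jacobian J = [[4·x + 2·y^2 + 3·y + 5, 4·x·y + 3·x], [3·y - 2, 3·x + 2·y]].
At the point, J = [[8.000, 13.500], [-11.000, -10.500]] (det J = 64.500).
Solving J·Δ = −F gives Δ = (1.814, 0.147).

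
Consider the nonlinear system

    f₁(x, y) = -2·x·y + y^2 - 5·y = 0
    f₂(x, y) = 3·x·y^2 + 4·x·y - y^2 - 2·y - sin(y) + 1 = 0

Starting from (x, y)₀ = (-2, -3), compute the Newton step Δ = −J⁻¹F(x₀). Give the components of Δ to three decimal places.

(-0.571, 1.225)

At (-2, -3): F = (12.000, -31.85888).
Jacobian J = [[-2·y, -2·x + 2·y - 5], [3·y^2 + 4·y, 6·x·y + 4·x - 2·y - cos(y) - 2]].
At the point, J = [[6.000, -7.000], [15.000, 32.98999]] (det J = 302.93995).
Solving J·Δ = −F gives Δ = (-0.571, 1.225).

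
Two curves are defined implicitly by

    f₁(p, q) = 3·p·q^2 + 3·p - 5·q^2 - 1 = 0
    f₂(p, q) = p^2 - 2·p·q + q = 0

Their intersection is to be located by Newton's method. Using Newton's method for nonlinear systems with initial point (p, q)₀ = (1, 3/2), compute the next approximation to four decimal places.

At (1, 3/2): F = (-2.5000, -0.5000).
Jacobian J = [[3·q^2 + 3, 6·p·q - 10·q], [2·p - 2·q, -2·p + 1]].
At the point, J = [[9.7500, -6.0000], [-1.0000, -1.0000]] (det J = -15.7500).
Solving J·Δ = −F gives Δ = (-0.0317, -0.4683).
Then the next iterate is (p, q)₁ = (0.9683, 1.0317).

(0.9683, 1.0317)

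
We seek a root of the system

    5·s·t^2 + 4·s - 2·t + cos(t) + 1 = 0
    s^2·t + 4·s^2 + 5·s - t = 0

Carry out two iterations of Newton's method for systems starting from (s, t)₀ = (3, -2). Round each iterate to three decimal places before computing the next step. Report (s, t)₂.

(-0.013, -1.329)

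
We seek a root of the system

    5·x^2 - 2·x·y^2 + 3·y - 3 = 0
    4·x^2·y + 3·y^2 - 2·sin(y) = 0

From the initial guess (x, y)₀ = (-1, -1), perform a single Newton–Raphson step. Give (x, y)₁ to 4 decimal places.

At (-1, -1): F = (1.0000, 0.682942).
Jacobian J = [[10·x - 2·y^2, -4·x·y + 3], [8·x·y, 4·x^2 + 6·y - 2·cos(y)]].
At the point, J = [[-12.0000, -1.0000], [8.0000, -3.080605]] (det J = 44.967255).
Solving J·Δ = −F gives Δ = (0.0533, 0.3602).
Then the next iterate is (x, y)₁ = (-0.9467, -0.6398).

(-0.9467, -0.6398)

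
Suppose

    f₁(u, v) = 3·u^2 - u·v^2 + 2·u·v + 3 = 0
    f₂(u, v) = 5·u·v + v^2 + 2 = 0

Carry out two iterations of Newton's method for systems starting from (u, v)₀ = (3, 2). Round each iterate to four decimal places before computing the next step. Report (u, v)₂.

(0.0203, 0.6803)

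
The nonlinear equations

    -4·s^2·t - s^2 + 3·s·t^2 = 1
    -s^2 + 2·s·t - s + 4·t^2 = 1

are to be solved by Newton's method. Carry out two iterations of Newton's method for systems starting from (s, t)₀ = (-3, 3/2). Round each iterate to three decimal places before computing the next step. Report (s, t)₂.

At (-3, 3/2): F = (-84.250, -7.000).
Jacobian J = [[-8·s·t - 2·s + 3·t^2, -4·s^2 + 6·s·t], [-2·s + 2·t - 1, 2·s + 8·t]].
At the point, J = [[48.750, -63.000], [8.000, 6.000]] (det J = 796.500).
Solving J·Δ = −F gives Δ = (1.188, -0.418).
Then the next iterate is (s, t)₁ = (-1.812, 1.082).
Round to (-1.812, 1.082) and repeat: F = (-24.85771, -1.70962), J = [[22.82084, -24.89688], [4.788, 5.032]].
Δ = (0.716, -0.342), so (s, t)₂ = (-1.096, 0.740).

(-1.096, 0.740)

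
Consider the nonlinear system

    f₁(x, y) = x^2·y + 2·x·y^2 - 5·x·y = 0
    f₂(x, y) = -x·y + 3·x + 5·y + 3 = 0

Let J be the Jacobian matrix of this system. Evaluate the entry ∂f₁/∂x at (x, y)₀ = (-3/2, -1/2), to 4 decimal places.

4.5000

∂f₁/∂x = 2·x·y + 2·y^2 - 5·y.
At (-3/2, -1/2) this is 4.5000.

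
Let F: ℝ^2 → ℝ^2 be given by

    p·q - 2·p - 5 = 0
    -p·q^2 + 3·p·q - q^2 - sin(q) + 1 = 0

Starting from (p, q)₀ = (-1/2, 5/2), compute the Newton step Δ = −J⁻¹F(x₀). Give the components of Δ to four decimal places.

At (-1/2, 5/2): F = (-5.2500, -6.473472).
Jacobian J = [[q - 2, p], [-q^2 + 3·q, -2·p·q + 3·p - 2·q - cos(q)]].
At the point, J = [[0.5000, -0.5000], [1.2500, -3.198856]] (det J = -0.974428).
Solving J·Δ = −F gives Δ = (13.9130, 3.4130).

(13.9130, 3.4130)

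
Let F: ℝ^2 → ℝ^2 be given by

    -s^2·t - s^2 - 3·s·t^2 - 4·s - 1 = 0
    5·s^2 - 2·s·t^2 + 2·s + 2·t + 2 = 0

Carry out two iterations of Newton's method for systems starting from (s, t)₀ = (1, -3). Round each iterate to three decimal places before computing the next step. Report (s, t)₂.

(0.124, -1.529)

At (1, -3): F = (-30.000, -15.000).
Jacobian J = [[-2·s·t - 2·s - 3·t^2 - 4, -s^2 - 6·s·t], [10·s - 2·t^2 + 2, -4·s·t + 2]].
At the point, J = [[-27.000, 17.000], [-6.000, 14.000]] (det J = -276.000).
Solving J·Δ = −F gives Δ = (-0.598, 0.815).
Then the next iterate is (s, t)₁ = (0.402, -2.185).
Round to (0.402, -2.185) and repeat: F = (-8.17421, -4.59646), J = [[-17.36993, 5.10862], [-3.52845, 5.51348]].
Δ = (-0.278, 0.656), so (s, t)₂ = (0.124, -1.529).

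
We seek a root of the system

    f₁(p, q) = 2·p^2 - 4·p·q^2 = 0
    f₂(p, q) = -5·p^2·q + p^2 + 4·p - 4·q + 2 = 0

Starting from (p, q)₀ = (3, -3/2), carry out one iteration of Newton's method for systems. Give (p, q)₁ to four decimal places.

(1.5740, -1.1312)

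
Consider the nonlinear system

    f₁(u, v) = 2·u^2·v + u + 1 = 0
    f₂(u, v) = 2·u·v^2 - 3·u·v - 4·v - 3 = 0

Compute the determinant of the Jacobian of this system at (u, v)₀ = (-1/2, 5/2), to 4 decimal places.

J = [[4·u·v + 1, 2·u^2], [2·v^2 - 3·v, 4·u·v - 3·u - 4]].
At the point, J = [[-4.0000, 0.5000], [5.0000, -7.5000]].
det J = 27.5000.

27.5000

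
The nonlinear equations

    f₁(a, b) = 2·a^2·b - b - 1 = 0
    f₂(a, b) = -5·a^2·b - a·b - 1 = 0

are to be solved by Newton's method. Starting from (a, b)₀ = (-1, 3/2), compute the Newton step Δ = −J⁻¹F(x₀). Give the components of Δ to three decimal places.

At (-1, 3/2): F = (0.500, -7.000).
Jacobian J = [[4·a·b, 2·a^2 - 1], [-10·a·b - b, -5·a^2 - a]].
At the point, J = [[-6.000, 1.000], [13.500, -4.000]] (det J = 10.500).
Solving J·Δ = −F gives Δ = (-0.476, -3.357).

(-0.476, -3.357)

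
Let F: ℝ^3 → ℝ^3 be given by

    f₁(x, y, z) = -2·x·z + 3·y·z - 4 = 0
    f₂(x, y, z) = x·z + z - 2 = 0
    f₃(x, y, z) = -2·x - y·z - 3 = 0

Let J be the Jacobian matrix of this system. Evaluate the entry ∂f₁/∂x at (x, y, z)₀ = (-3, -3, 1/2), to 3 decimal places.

∂f₁/∂x = -2·z.
At (-3, -3, 1/2) this is -1.000.

-1.000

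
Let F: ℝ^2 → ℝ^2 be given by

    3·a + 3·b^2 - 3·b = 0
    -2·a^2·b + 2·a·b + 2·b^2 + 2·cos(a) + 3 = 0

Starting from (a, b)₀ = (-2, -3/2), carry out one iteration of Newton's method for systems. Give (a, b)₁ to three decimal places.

(-1.050, -0.825)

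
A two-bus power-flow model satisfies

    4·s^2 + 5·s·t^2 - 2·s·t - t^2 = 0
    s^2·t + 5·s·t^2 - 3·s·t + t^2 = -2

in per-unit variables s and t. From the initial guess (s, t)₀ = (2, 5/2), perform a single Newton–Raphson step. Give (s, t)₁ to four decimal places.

At (2, 5/2): F = (62.2500, 65.7500).
Jacobian J = [[8·s + 5·t^2 - 2·t, 10·s·t - 2·s - 2·t], [2·s·t + 5·t^2 - 3·t, s^2 + 10·s·t - 3·s + 2·t]].
At the point, J = [[42.2500, 41.0000], [33.7500, 53.0000]] (det J = 855.5000).
Solving J·Δ = −F gives Δ = (-0.7054, -0.7914).
Then the next iterate is (s, t)₁ = (1.2946, 1.7086).

(1.2946, 1.7086)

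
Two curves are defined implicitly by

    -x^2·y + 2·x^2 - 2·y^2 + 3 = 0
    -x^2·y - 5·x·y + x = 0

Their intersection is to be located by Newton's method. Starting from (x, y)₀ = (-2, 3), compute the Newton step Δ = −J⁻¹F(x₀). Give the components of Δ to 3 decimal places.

(17.750, 3.250)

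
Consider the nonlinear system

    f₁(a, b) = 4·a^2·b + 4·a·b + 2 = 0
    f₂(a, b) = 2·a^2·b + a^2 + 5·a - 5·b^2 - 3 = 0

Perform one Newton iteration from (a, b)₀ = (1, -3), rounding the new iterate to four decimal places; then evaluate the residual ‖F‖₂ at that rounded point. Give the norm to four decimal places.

13.6110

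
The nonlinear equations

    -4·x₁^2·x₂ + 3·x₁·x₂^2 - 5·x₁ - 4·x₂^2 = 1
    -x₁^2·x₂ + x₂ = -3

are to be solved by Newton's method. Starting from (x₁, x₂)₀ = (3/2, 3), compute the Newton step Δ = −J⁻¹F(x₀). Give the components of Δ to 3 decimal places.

(0.938, -7.356)

At (3/2, 3): F = (-31.000, -0.750).
Jacobian J = [[-8·x₁·x₂ + 3·x₂^2 - 5, -4·x₁^2 + 6·x₁·x₂ - 8·x₂], [-2·x₁·x₂, -x₁^2 + 1]].
At the point, J = [[-14.000, -6.000], [-9.000, -1.250]] (det J = -36.500).
Solving J·Δ = −F gives Δ = (0.938, -7.356).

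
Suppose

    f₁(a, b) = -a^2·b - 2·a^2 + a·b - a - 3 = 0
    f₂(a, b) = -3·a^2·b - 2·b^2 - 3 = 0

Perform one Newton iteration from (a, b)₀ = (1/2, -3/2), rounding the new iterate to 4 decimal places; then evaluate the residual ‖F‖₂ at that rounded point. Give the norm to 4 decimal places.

7.2504

At (1/2, -3/2): F = (-4.3750, -6.3750).
Jacobian J = [[-2·a·b - 4·a + b - 1, -a^2 + a], [-6·a·b, -3·a^2 - 4·b]].
At the point, J = [[-3.0000, 0.2500], [4.5000, 5.2500]] (det J = -16.8750).
Solving J·Δ = −F gives Δ = (-1.2667, 2.3000).
Then the next iterate is (a, b)₁ = (-0.7667, 0.8000).
Re-evaluating at (-0.7667, 0.8000): F = (-4.492581, -5.690789), so ‖F‖₂ = 7.2504.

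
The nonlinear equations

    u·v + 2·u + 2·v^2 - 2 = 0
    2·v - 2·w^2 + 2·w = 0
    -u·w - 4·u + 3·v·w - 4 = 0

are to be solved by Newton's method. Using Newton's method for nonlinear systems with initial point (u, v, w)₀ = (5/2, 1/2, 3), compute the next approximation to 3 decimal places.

At (5/2, 1/2, 3): F = (4.750, -11.000, -17.000).
Jacobian J = [[v + 2, u + 4·v, 0], [0, 2, -4·w + 2], [-w - 4, 3·w, -u + 3·v]].
At the point, J = [[2.500, 4.500, 0.000], [0.000, 2.000, -10.000], [-7.000, 9.000, -1.000]] (det J = 535.000).
Solving J·Δ = −F gives Δ = (-2.119, 0.121, -1.076).
Then the next iterate is (u, v, w)₁ = (0.381, 0.621, 1.924).

(0.381, 0.621, 1.924)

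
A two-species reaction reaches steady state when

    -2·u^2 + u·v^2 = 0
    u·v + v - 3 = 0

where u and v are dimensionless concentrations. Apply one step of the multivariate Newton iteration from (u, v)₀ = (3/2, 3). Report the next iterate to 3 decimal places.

At (3/2, 3): F = (9.000, 4.500).
Jacobian J = [[-4·u + v^2, 2·u·v], [v, u + 1]].
At the point, J = [[3.000, 9.000], [3.000, 2.500]] (det J = -19.500).
Solving J·Δ = −F gives Δ = (-0.923, -0.692).
Then the next iterate is (u, v)₁ = (0.577, 2.308).

(0.577, 2.308)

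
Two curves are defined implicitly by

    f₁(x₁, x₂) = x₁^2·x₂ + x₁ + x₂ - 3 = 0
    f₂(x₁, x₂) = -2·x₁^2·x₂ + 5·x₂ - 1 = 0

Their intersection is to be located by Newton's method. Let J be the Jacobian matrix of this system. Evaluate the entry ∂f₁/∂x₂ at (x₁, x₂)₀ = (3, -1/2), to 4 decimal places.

10.0000

∂f₁/∂x₂ = x₁^2 + 1.
At (3, -1/2) this is 10.0000.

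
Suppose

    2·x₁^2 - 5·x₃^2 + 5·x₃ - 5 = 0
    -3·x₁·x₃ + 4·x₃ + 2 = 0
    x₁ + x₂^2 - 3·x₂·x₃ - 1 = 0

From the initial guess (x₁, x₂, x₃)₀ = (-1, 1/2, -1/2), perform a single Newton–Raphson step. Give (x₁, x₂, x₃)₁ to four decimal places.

At (-1, 1/2, -1/2): F = (-6.7500, -1.5000, -1.0000).
Jacobian J = [[4·x₁, 0, -10·x₃ + 5], [-3·x₃, 0, -3·x₁ + 4], [1, 2·x₂ - 3·x₃, -3·x₂]].
At the point, J = [[-4.0000, 0.0000, 10.0000], [1.5000, 0.0000, 7.0000], [1.0000, 2.5000, -1.5000]] (det J = 107.5000).
Solving J·Δ = −F gives Δ = (-0.7500, 0.9250, 0.3750).
Then the next iterate is (x₁, x₂, x₃)₁ = (-1.7500, 1.4250, -0.1250).

(-1.7500, 1.4250, -0.1250)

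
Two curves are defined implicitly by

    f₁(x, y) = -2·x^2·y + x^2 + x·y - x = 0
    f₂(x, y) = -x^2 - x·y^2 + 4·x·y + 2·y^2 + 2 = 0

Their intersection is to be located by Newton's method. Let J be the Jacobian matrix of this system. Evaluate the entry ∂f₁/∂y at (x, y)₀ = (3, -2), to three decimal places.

∂f₁/∂y = -2·x^2 + x.
At (3, -2) this is -15.000.

-15.000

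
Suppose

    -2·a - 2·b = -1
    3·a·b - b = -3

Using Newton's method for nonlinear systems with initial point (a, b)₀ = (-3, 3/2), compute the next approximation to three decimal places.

At (-3, 3/2): F = (4.000, -12.000).
Jacobian J = [[-2, -2], [3·b, 3·a - 1]].
At the point, J = [[-2.000, -2.000], [4.500, -10.000]] (det J = 29.000).
Solving J·Δ = −F gives Δ = (2.207, -0.207).
Then the next iterate is (a, b)₁ = (-0.793, 1.293).

(-0.793, 1.293)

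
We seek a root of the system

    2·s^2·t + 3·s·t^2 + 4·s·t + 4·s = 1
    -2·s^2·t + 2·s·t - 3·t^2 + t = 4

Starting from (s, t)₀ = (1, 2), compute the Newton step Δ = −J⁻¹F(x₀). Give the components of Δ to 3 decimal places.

At (1, 2): F = (27.000, -14.000).
Jacobian J = [[4·s·t + 3·t^2 + 4·t + 4, 2·s^2 + 6·s·t + 4·s], [-4·s·t + 2·t, -2·s^2 + 2·s - 6·t + 1]].
At the point, J = [[32.000, 18.000], [-4.000, -11.000]] (det J = -280.000).
Solving J·Δ = −F gives Δ = (-0.161, -1.214).

(-0.161, -1.214)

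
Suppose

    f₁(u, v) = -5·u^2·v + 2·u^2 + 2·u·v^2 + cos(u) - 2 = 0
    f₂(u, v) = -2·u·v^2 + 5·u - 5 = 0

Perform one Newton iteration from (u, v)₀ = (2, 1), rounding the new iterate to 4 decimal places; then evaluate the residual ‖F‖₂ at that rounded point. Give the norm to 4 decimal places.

At (2, 1): F = (-10.416147, 1.0000).
Jacobian J = [[-10·u·v + 4·u + 2·v^2 - sin(u), -5·u^2 + 4·u·v], [-2·v^2 + 5, -4·u·v]].
At the point, J = [[-10.909297, -12.0000], [3.0000, -8.0000]] (det J = 123.274379).
Solving J·Δ = −F gives Δ = (-0.7733, -0.1650).
Then the next iterate is (u, v)₁ = (1.2267, 0.8350).
Re-evaluating at (1.2267, 0.8350): F = (-3.225007, -0.577072), so ‖F‖₂ = 3.2762.

3.2762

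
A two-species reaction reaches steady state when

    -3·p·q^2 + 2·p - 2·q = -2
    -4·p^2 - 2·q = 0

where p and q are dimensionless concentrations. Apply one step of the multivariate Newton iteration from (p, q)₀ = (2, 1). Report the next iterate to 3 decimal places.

(0.883, 0.937)

At (2, 1): F = (-2.000, -18.000).
Jacobian J = [[-3·q^2 + 2, -6·p·q - 2], [-8·p, -2]].
At the point, J = [[-1.000, -14.000], [-16.000, -2.000]] (det J = -222.000).
Solving J·Δ = −F gives Δ = (-1.117, -0.063).
Then the next iterate is (p, q)₁ = (0.883, 0.937).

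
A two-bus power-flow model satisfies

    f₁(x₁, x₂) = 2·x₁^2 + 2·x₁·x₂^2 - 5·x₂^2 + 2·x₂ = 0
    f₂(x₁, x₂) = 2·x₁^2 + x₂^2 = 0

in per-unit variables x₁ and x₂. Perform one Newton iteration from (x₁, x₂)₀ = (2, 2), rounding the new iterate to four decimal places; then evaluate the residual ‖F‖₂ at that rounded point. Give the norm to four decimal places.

At (2, 2): F = (8.0000, 12.0000).
Jacobian J = [[4·x₁ + 2·x₂^2, 4·x₁·x₂ - 10·x₂ + 2], [4·x₁, 2·x₂]].
At the point, J = [[16.0000, -2.0000], [8.0000, 4.0000]] (det J = 80.0000).
Solving J·Δ = −F gives Δ = (-0.7000, -1.6000).
Then the next iterate is (x₁, x₂)₁ = (1.3000, 0.4000).
Re-evaluating at (1.3000, 0.4000): F = (3.7960, 3.5400), so ‖F‖₂ = 5.1905.

5.1905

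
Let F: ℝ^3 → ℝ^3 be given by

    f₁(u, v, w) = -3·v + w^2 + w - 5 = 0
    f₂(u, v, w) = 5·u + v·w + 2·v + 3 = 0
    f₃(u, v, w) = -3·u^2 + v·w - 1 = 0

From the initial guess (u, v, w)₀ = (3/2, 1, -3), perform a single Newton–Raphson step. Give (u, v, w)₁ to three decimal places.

(-0.062, 1.807, -3.884)

At (3/2, 1, -3): F = (-2.000, 9.500, -10.750).
Jacobian J = [[0, -3, 2·w + 1], [5, w + 2, v], [-6·u, w, v]].
At the point, J = [[0.000, -3.000, -5.000], [5.000, -1.000, 1.000], [-9.000, -3.000, 1.000]] (det J = 162.000).
Solving J·Δ = −F gives Δ = (-1.562, 0.807, -0.884).
Then the next iterate is (u, v, w)₁ = (-0.062, 1.807, -3.884).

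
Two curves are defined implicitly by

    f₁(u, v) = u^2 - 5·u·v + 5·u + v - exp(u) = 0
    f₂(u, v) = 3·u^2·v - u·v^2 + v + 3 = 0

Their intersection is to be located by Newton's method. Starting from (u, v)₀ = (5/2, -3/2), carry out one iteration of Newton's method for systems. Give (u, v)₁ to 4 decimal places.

At (5/2, -3/2): F = (23.817506, -32.2500).
Jacobian J = [[2·u - 5·v - exp(u) + 5, -5·u + 1], [6·u·v - v^2, 3·u^2 - 2·u·v + 1]].
At the point, J = [[5.317506, -11.5000], [-24.7500, 27.2500]] (det J = -139.722960).
Solving J·Δ = −F gives Δ = (1.9907, 2.9916).
Then the next iterate is (u, v)₁ = (4.4907, 1.4916).

(4.4907, 1.4916)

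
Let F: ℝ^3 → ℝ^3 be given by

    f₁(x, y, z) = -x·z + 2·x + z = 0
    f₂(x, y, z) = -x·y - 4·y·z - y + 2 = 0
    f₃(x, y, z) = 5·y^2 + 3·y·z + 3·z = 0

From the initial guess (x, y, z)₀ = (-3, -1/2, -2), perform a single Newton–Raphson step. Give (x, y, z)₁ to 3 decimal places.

(-0.492, -0.524, -1.008)

At (-3, -1/2, -2): F = (-14.000, -3.000, -1.750).
Jacobian J = [[-z + 2, 0, -x + 1], [-y, -x - 4·z - 1, -4·y], [0, 10·y + 3·z, 3·y + 3]].
At the point, J = [[4.000, 0.000, 4.000], [0.500, 10.000, 2.000], [0.000, -11.000, 1.500]] (det J = 126.000).
Solving J·Δ = −F gives Δ = (2.508, -0.024, 0.992).
Then the next iterate is (x, y, z)₁ = (-0.492, -0.524, -1.008).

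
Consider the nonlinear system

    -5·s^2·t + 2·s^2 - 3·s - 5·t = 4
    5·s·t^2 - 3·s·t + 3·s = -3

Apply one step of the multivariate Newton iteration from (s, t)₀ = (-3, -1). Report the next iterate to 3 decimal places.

(-1.882, -0.546)

At (-3, -1): F = (73.000, -30.000).
Jacobian J = [[-10·s·t + 4·s - 3, -5·s^2 - 5], [5·t^2 - 3·t + 3, 10·s·t - 3·s]].
At the point, J = [[-45.000, -50.000], [11.000, 39.000]] (det J = -1205.000).
Solving J·Δ = −F gives Δ = (1.118, 0.454).
Then the next iterate is (s, t)₁ = (-1.882, -0.546).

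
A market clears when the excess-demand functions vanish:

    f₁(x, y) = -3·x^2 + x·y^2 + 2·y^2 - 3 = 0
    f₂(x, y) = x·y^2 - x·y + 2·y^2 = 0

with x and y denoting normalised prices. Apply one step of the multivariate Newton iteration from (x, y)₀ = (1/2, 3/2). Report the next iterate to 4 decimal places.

(-1.6552, 1.0345)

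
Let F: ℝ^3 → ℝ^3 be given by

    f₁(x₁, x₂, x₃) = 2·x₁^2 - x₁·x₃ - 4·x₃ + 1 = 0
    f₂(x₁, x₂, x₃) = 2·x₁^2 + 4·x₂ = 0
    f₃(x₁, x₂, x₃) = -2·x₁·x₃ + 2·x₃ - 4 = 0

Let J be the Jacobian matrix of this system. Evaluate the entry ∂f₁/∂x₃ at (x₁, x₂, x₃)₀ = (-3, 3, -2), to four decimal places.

-1.0000

∂f₁/∂x₃ = -x₁ - 4.
At (-3, 3, -2) this is -1.0000.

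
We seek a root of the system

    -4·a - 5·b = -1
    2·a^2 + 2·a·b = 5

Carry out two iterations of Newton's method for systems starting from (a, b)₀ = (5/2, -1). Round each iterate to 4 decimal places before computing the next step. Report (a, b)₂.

(3.0764, -2.2611)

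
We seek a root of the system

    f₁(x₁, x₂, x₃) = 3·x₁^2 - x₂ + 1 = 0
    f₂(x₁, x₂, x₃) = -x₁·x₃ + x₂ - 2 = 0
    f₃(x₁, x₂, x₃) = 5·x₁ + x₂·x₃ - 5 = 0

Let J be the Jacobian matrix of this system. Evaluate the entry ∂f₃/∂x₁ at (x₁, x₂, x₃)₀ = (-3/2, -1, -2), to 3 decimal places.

5.000

∂f₃/∂x₁ = 5.
At (-3/2, -1, -2) this is 5.000.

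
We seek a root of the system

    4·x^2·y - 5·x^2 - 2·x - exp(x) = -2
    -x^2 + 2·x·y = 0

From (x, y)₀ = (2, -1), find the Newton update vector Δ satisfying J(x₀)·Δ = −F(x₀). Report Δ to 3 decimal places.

(-0.626, 1.061)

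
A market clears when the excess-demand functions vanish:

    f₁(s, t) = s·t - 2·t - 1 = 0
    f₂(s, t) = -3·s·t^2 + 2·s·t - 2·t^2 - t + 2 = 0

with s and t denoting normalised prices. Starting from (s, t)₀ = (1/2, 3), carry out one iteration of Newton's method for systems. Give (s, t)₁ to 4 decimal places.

At (1/2, 3): F = (-5.5000, -29.5000).
Jacobian J = [[t, s - 2], [-3·t^2 + 2·t, -6·s·t + 2·s - 4·t - 1]].
At the point, J = [[3.0000, -1.5000], [-21.0000, -21.0000]] (det J = -94.5000).
Solving J·Δ = −F gives Δ = (0.7540, -2.1587).
Then the next iterate is (s, t)₁ = (1.2540, 0.8413).

(1.2540, 0.8413)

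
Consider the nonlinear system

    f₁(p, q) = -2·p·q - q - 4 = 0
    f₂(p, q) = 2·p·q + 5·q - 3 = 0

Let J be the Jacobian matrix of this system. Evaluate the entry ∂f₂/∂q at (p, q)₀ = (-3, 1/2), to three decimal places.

-1.000

∂f₂/∂q = 2·p + 5.
At (-3, 1/2) this is -1.000.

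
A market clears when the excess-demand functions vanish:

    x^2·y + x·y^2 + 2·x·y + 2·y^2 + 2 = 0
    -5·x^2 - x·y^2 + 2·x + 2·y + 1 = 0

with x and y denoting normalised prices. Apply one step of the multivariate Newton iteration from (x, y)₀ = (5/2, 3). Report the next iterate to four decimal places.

At (5/2, 3): F = (76.2500, -41.7500).
Jacobian J = [[2·x·y + y^2 + 2·y, x^2 + 2·x·y + 2·x + 4·y], [-10·x - y^2 + 2, -2·x·y + 2]].
At the point, J = [[30.0000, 38.2500], [-32.0000, -13.0000]] (det J = 834.0000).
Solving J·Δ = −F gives Δ = (-0.7262, -1.4239).
Then the next iterate is (x, y)₁ = (1.7738, 1.5761).

(1.7738, 1.5761)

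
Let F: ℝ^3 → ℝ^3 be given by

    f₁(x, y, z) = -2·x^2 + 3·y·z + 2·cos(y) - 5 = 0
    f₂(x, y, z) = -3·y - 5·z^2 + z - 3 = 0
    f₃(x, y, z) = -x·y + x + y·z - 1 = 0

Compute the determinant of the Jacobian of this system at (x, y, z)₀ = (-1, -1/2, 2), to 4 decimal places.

28.9227

J = [[-4·x, 3·z - 2·sin(y), 3·y], [0, -3, -10·z + 1], [-y + 1, -x + z, y]].
At the point, J = [[4.0000, 6.958851, -1.5000], [0.0000, -3.0000, -19.0000], [1.5000, 3.0000, -0.5000]].
det J = 28.9227.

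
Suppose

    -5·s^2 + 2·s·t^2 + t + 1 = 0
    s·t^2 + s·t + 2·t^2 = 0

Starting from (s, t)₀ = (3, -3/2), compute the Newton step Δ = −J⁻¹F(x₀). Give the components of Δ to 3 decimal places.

At (3, -3/2): F = (-32.000, 6.750).
Jacobian J = [[-10·s + 2·t^2, 4·s·t + 1], [t^2 + t, 2·s·t + s + 4·t]].
At the point, J = [[-25.500, -17.000], [0.750, -12.000]] (det J = 318.750).
Solving J·Δ = −F gives Δ = (-1.565, 0.465).

(-1.565, 0.465)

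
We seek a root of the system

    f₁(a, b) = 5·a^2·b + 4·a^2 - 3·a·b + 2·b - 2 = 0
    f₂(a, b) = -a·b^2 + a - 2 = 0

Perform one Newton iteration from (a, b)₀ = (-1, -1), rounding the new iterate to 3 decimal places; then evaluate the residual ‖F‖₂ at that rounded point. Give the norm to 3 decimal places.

32.474

At (-1, -1): F = (-8.000, -2.000).
Jacobian J = [[10·a·b + 8·a - 3·b, 5·a^2 - 3·a + 2], [-b^2 + 1, -2·a·b]].
At the point, J = [[5.000, 10.000], [0.000, -2.000]] (det J = -10.000).
Solving J·Δ = −F gives Δ = (3.600, -1.000).
Then the next iterate is (a, b)₁ = (2.600, -2.000).
Re-evaluating at (2.600, -2.000): F = (-30.960, -9.800), so ‖F‖₂ = 32.474.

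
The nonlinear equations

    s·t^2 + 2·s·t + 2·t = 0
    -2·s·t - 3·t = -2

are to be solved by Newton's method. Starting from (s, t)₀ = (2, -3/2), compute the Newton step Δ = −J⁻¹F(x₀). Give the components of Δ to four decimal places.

At (2, -3/2): F = (-4.5000, 12.5000).
Jacobian J = [[t^2 + 2·t, 2·s·t + 2·s + 2], [-2·t, -2·s - 3]].
At the point, J = [[-0.7500, 0.0000], [3.0000, -7.0000]] (det J = 5.2500).
Solving J·Δ = −F gives Δ = (-6.0000, -0.7857).

(-6.0000, -0.7857)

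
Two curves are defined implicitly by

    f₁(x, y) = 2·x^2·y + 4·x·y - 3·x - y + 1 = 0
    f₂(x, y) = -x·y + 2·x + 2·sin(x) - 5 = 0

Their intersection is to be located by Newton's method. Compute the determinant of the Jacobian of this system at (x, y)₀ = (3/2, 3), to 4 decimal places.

-32.3440

J = [[4·x·y + 4·y - 3, 2·x^2 + 4·x - 1], [-y + 2·cos(x) + 2, -x]].
At the point, J = [[27.0000, 9.5000], [-0.858526, -1.5000]].
det J = -32.3440.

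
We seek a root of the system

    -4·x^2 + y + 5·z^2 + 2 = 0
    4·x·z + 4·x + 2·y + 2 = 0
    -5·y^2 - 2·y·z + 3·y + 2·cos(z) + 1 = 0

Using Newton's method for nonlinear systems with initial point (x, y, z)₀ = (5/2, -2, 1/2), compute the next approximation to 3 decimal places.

At (5/2, -2, 1/2): F = (-23.750, 13.000, -21.24483).
Jacobian J = [[-8·x, 1, 10·z], [4·z + 4, 2, 4·x], [0, -10·y - 2·z + 3, -2·y - 2·sin(z)]].
At the point, J = [[-20.000, 1.000, 5.000], [6.000, 2.000, 10.000], [0.000, 22.000, 3.04115]] (det J = 4920.10715).
Solving J·Δ = −F gives Δ = (-1.315, 1.066, -0.724).
Then the next iterate is (x, y, z)₁ = (1.185, -0.934, -0.224).

(1.185, -0.934, -0.224)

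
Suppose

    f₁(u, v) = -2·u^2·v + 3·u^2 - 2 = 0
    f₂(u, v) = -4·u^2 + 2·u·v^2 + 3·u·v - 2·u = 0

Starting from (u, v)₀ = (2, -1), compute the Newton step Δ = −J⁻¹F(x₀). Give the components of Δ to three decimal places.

At (2, -1): F = (18.000, -22.000).
Jacobian J = [[-4·u·v + 6·u, -2·u^2], [-8·u + 2·v^2 + 3·v - 2, 4·u·v + 3·u]].
At the point, J = [[20.000, -8.000], [-19.000, -2.000]] (det J = -192.000).
Solving J·Δ = −F gives Δ = (-1.104, -0.510).

(-1.104, -0.510)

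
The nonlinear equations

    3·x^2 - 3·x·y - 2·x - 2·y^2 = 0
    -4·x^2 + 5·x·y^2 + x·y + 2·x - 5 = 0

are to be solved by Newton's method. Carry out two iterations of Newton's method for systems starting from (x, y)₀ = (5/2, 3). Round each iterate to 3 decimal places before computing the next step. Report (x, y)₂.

(2.521, 1.380)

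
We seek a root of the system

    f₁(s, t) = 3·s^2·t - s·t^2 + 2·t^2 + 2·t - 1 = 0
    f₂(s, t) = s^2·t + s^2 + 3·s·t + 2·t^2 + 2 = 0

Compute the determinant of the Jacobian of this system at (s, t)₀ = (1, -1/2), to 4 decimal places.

-4.5000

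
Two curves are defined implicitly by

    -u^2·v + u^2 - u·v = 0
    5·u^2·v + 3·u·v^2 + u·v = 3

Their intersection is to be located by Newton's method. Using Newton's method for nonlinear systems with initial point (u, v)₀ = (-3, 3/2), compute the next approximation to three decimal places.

At (-3, 3/2): F = (0.000, 39.750).
Jacobian J = [[-2·u·v + 2·u - v, -u^2 - u], [10·u·v + 3·v^2 + v, 5·u^2 + 6·u·v + u]].
At the point, J = [[1.500, -6.000], [-36.750, 15.000]] (det J = -198.000).
Solving J·Δ = −F gives Δ = (1.205, 0.301).
Then the next iterate is (u, v)₁ = (-1.795, 1.801).

(-1.795, 1.801)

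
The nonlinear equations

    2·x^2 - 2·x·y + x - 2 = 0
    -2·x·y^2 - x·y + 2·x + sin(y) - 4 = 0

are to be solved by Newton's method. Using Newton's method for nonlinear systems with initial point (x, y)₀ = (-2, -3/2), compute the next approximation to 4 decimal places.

(-2.7285, -1.7285)

At (-2, -3/2): F = (-2.0000, -2.997495).
Jacobian J = [[4·x - 2·y + 1, -2·x], [-2·y^2 - y + 2, -4·x·y - x + cos(y)]].
At the point, J = [[-4.0000, 4.0000], [-1.0000, -9.929263]] (det J = 43.717051).
Solving J·Δ = −F gives Δ = (-0.7285, -0.2285).
Then the next iterate is (x, y)₁ = (-2.7285, -1.7285).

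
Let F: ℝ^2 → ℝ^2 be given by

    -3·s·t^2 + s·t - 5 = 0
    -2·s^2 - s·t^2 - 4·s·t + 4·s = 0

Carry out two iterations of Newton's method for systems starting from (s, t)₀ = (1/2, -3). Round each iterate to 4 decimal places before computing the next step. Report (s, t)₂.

At (1/2, -3): F = (-20.0000, 3.0000).
Jacobian J = [[-3·t^2 + t, -6·s·t + s], [-4·s - t^2 - 4·t + 4, -2·s·t - 4·s]].
At the point, J = [[-30.0000, 9.5000], [5.0000, 1.0000]] (det J = -77.5000).
Solving J·Δ = −F gives Δ = (-0.6258, 0.1290).
Then the next iterate is (s, t)₁ = (-0.1258, -2.8710).
Round to (-0.1258, -2.8710) and repeat: F = (-1.528055, -0.942614), J = [[-27.598923, -2.292831], [7.744559, -0.219144]].
Δ = (0.0767, -1.5900), so (s, t)₂ = (-0.0491, -4.4610).

(-0.0491, -4.4610)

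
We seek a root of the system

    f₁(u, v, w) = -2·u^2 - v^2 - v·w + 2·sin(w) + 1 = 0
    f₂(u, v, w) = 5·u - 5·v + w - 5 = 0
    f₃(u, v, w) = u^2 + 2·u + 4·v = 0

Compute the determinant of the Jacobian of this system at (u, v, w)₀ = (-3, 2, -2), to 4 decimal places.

-40.0000

J = [[-4·u, -2·v - w, -v + 2·cos(w)], [5, -5, 1], [2·u + 2, 4, 0]].
At the point, J = [[12.0000, -2.0000, -2.832294], [5.0000, -5.0000, 1.0000], [-4.0000, 4.0000, 0.0000]].
det J = -40.0000.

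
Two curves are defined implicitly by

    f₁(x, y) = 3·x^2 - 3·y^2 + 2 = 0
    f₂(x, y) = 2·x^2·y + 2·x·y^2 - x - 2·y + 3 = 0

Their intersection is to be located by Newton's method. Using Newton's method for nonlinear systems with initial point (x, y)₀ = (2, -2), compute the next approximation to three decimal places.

At (2, -2): F = (2.000, 5.000).
Jacobian J = [[6·x, -6·y], [4·x·y + 2·y^2 - 1, 2·x^2 + 4·x·y - 2]].
At the point, J = [[12.000, 12.000], [-9.000, -10.000]] (det J = -12.000).
Solving J·Δ = −F gives Δ = (-6.667, 6.500).
Then the next iterate is (x, y)₁ = (-4.667, 4.500).

(-4.667, 4.500)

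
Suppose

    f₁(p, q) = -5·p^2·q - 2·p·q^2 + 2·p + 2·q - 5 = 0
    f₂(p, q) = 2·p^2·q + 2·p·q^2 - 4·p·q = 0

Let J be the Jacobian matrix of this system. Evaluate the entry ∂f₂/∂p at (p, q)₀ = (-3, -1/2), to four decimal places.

∂f₂/∂p = 4·p·q + 2·q^2 - 4·q.
At (-3, -1/2) this is 8.5000.

8.5000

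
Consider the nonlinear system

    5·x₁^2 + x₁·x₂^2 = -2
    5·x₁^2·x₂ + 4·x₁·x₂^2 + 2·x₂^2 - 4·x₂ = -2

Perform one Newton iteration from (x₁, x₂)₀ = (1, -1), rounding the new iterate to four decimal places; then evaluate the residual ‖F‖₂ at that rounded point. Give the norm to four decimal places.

3.7057

At (1, -1): F = (8.0000, 7.0000).
Jacobian J = [[10·x₁ + x₂^2, 2·x₁·x₂], [10·x₁·x₂ + 4·x₂^2, 5·x₁^2 + 8·x₁·x₂ + 4·x₂ - 4]].
At the point, J = [[11.0000, -2.0000], [-6.0000, -11.0000]] (det J = -133.0000).
Solving J·Δ = −F gives Δ = (-0.5564, 0.9398).
Then the next iterate is (x₁, x₂)₁ = (0.4436, -0.0602).
Re-evaluating at (0.4436, -0.0602): F = (2.985512, 2.195248), so ‖F‖₂ = 3.7057.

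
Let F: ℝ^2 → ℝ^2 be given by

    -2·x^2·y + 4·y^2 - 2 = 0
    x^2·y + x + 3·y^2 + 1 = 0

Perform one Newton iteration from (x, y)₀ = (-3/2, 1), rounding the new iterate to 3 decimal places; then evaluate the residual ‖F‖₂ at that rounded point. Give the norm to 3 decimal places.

At (-3/2, 1): F = (-2.500, 4.750).
Jacobian J = [[-4·x·y, -2·x^2 + 8·y], [2·x·y + 1, x^2 + 6·y]].
At the point, J = [[6.000, 3.500], [-2.000, 8.250]] (det J = 56.500).
Solving J·Δ = −F gives Δ = (0.659, -0.416).
Then the next iterate is (x, y)₁ = (-0.841, 0.584).
Re-evaluating at (-0.841, 0.584): F = (-1.46188, 1.59522), so ‖F‖₂ = 2.164.

2.164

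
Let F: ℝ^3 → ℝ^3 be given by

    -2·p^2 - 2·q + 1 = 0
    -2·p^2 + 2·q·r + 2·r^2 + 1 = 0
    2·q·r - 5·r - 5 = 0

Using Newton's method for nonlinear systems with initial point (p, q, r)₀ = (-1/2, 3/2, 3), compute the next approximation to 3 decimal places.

At (-1/2, 3/2, 3): F = (-2.500, 27.500, -11.000).
Jacobian J = [[-4·p, -2, 0], [-4·p, 2·r, 2·q + 4·r], [0, 2·r, 2·q - 5]].
At the point, J = [[2.000, -2.000, 0.000], [2.000, 6.000, 15.000], [0.000, 6.000, -2.000]] (det J = -212.000).
Solving J·Δ = −F gives Δ = (2.241, 0.991, -2.528).
Then the next iterate is (p, q, r)₁ = (1.741, 2.491, 0.472).

(1.741, 2.491, 0.472)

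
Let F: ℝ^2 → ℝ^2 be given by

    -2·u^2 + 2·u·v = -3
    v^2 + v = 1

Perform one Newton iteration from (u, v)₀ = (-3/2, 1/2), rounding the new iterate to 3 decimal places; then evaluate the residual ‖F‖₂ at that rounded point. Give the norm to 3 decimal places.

0.346

At (-3/2, 1/2): F = (-3.000, -0.250).
Jacobian J = [[-4·u + 2·v, 2·u], [0, 2·v + 1]].
At the point, J = [[7.000, -3.000], [0.000, 2.000]] (det J = 14.000).
Solving J·Δ = −F gives Δ = (0.482, 0.125).
Then the next iterate is (u, v)₁ = (-1.018, 0.625).
Re-evaluating at (-1.018, 0.625): F = (-0.34515, 0.01562), so ‖F‖₂ = 0.346.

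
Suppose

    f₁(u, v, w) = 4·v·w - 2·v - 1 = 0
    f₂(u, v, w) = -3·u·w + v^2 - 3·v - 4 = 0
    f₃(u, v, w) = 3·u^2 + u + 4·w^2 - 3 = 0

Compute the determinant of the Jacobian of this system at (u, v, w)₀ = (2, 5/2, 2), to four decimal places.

J = [[0, 4·w - 2, 4·v], [-3·w, 2·v - 3, -3·u], [6·u + 1, 0, 8·w]].
At the point, J = [[0.0000, 6.0000, 10.0000], [-6.0000, 2.0000, -6.0000], [13.0000, 0.0000, 16.0000]].
det J = -152.0000.

-152.0000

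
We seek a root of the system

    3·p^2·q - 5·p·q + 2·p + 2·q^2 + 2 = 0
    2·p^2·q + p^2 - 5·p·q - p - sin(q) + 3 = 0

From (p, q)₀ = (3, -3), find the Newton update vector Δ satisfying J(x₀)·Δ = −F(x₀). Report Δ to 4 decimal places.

At (3, -3): F = (-10.0000, 0.141120).
Jacobian J = [[6·p·q - 5·q + 2, 3·p^2 - 5·p + 4·q], [4·p·q + 2·p - 5·q - 1, 2·p^2 - 5·p - cos(q)]].
At the point, J = [[-37.0000, 0.0000], [-16.0000, 3.989992]] (det J = -147.629722).
Solving J·Δ = −F gives Δ = (-0.2703, -1.1192).

(-0.2703, -1.1192)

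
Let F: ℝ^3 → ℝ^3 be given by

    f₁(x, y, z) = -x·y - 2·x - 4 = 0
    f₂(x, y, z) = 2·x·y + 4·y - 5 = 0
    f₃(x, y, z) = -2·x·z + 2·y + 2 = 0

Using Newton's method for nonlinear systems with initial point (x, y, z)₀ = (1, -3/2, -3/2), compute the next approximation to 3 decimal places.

(-5.833, -2.583, -11.833)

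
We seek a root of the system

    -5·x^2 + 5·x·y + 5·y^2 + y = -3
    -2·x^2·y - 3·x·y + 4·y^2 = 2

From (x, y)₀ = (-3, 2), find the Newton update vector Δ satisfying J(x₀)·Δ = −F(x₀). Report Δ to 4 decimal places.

(1.8953, -4.3023)

At (-3, 2): F = (-50.0000, -4.0000).
Jacobian J = [[-10·x + 5·y, 5·x + 10·y + 1], [-4·x·y - 3·y, -2·x^2 - 3·x + 8·y]].
At the point, J = [[40.0000, 6.0000], [18.0000, 7.0000]] (det J = 172.0000).
Solving J·Δ = −F gives Δ = (1.8953, -4.3023).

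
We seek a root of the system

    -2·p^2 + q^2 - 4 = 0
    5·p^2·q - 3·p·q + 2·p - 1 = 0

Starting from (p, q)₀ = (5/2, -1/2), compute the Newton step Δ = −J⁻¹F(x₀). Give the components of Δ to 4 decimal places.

At (5/2, -1/2): F = (-16.2500, -7.8750).
Jacobian J = [[-4·p, 2·q], [10·p·q - 3·q + 2, 5·p^2 - 3·p]].
At the point, J = [[-10.0000, -1.0000], [-9.0000, 23.7500]] (det J = -246.5000).
Solving J·Δ = −F gives Δ = (-1.5976, -0.2738).

(-1.5976, -0.2738)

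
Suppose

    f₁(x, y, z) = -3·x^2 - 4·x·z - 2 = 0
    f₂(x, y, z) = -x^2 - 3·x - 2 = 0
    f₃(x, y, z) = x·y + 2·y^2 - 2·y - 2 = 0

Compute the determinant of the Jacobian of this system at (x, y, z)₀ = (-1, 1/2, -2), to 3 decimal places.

4.000

J = [[-6·x - 4·z, 0, -4·x], [-2·x - 3, 0, 0], [y, x + 4·y - 2, 0]].
At the point, J = [[14.000, 0.000, 4.000], [-1.000, 0.000, 0.000], [0.500, -1.000, 0.000]].
det J = 4.000.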